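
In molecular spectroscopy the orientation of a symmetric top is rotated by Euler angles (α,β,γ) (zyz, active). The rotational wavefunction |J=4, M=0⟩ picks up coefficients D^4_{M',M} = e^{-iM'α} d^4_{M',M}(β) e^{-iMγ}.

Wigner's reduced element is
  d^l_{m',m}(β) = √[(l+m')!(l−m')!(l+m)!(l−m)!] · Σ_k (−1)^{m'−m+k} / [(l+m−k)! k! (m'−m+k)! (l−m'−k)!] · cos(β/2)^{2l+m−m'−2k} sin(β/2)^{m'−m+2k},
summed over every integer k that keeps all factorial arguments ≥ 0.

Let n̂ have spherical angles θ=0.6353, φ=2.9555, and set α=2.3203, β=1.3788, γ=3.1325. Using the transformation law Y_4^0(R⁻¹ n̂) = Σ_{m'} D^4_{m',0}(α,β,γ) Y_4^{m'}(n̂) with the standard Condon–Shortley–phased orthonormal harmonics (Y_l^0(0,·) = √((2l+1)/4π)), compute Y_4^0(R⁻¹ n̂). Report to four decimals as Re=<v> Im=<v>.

Re=-0.3564 Im=0.0000

Need the full column D^4_{m',0} for m'=−4..4 at α=2.3203, β=1.3788, γ=3.1325.
cos(β/2)=0.771628, sin(β/2)=0.636074
d^4_{-4,0}: single k=4 term ⇒ +0.485525;  D = -0.480529+0.069471i
d^4_{-3,0}: k∈[3..4] ⇒ +0.832965 -0.566014 = +0.266952;  D = +0.207957+0.167383i
d^4_{-2,0}: k∈[2..4] ⇒ +0.810185 -1.468091 +0.374097 = -0.283809;  D = +0.020357+0.283078i
d^4_{-1,0}: k∈[1..4] ⇒ +0.463317 -1.888988 +1.283598 -0.145371 = -0.287444;  D = +0.195828-0.210417i
d^4_{0,0}: k∈[0..4] ⇒ +0.125679 -1.366416 +2.089130 -0.630932 +0.026796 = +0.244256;  D = +0.244256+0.000000i
d^4_{1,0}: k∈[0..3] ⇒ -0.463317 +1.888988 -1.283598 +0.145371 = +0.287444;  D = -0.195828-0.210417i
d^4_{2,0}: k∈[0..2] ⇒ +0.810185 -1.468091 +0.374097 = -0.283809;  D = +0.020357-0.283078i
d^4_{3,0}: k∈[0..1] ⇒ -0.832965 +0.566014 = -0.266952;  D = -0.207957+0.167383i
d^4_{4,0}: single k=0 term ⇒ +0.485525;  D = -0.480529-0.069471i
Y_4^{m'}(θ=0.6353,φ=2.9555) and Σ D·Y over m':
  (-0.4805+0.0695i)·(+0.0404+0.0372i)  (+0.2080+0.1674i)·(-0.1786-0.1115i)  (+0.0204+0.2831i)·(+0.3879+0.1514i)  (+0.1958-0.2104i)·(-0.3409-0.0642i)  (+0.2443+0.0000i)·(-0.1847+0.0000i)  (-0.1958-0.2104i)·(+0.3409-0.0642i)  (+0.0204-0.2831i)·(+0.3879-0.1514i)  (-0.2080+0.1674i)·(+0.1786-0.1115i)  (-0.4805-0.0695i)·(+0.0404-0.0372i)
Y_4^0(R⁻¹ n̂) = -0.356444+0.000000i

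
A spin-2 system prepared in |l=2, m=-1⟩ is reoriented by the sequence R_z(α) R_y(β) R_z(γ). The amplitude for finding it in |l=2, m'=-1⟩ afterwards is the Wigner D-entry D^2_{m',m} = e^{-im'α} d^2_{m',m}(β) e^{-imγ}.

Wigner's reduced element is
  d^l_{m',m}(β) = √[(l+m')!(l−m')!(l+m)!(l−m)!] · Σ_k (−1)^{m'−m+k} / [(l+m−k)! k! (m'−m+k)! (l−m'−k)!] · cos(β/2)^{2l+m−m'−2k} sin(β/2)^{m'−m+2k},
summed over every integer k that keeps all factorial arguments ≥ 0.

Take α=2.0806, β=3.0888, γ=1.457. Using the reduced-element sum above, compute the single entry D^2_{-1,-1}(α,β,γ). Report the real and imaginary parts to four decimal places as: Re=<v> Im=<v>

First d^2_{-1,-1}(β=3.0888), then the phase factors e^{-i(-1)α} and e^{-i(-1)γ}:
c=cos(3.0888/2)=0.026393, s=sin(3.0888/2)=0.999652; N=√[1·6·1·6]=6.000000
Admissible k: 0..1 (factorial args all ≥0)
  k=0: (−1)^0·6.0000/(6)·0.0264^4·0.9997^0 = +0.000000
  k=1: (−1)^1·6.0000/(2)·0.0264^2·0.9997^2 = -0.002088
d^2_{-1,-1}(3.0888) = +0.000000 -0.002088 = -0.002088
Attach z-rotation phases: D = e^{-i(-1)(2.0806)}·(-0.002088)·e^{-i(-1)(1.457)} = +0.001926+0.000805i

Re=0.0019 Im=0.0008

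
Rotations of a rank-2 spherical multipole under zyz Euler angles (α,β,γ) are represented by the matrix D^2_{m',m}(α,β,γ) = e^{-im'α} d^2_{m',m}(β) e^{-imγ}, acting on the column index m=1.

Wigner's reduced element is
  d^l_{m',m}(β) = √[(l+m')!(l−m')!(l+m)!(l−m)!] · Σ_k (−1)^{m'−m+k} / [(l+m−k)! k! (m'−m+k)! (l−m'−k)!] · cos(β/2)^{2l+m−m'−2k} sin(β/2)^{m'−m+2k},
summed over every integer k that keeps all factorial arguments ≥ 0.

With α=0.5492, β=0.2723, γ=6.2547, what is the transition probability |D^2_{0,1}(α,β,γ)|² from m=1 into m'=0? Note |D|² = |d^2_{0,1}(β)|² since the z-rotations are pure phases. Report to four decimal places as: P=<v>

Split into d^2_{0,1}(β=0.2723) × two z-phases.
c=cos(0.2723/2)=0.990746, s=sin(0.2723/2)=0.135730; N=√[2·2·6·1]=4.898979
k∈{1,2} keeps every argument non-negative
  k=1: (−1)^0·4.8990/(2)·0.9907^3·0.1357^1 = +0.323324
  k=2: (−1)^1·4.8990/(2)·0.9907^1·0.1357^3 = -0.006068
d^2_{0,1}(0.2723) = +0.323324 -0.006068 = +0.317255
|D^2_{0,1}|² = |d^2_{0,1}(β)|² = (+0.317255)² = 0.100651 (the z-rotation phases have unit modulus)

P=0.1007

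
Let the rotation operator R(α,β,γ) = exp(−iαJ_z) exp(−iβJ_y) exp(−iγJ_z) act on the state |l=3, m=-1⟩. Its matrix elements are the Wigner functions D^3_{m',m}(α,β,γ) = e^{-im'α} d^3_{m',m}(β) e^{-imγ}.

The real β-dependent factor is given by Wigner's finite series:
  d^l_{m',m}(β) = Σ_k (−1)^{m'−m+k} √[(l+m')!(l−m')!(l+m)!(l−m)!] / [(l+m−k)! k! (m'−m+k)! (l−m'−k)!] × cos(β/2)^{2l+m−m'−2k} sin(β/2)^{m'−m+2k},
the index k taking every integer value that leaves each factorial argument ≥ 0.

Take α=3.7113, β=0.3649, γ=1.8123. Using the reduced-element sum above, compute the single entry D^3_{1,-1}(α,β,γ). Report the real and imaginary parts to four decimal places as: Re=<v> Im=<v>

Re=-0.0569 Im=-0.1670

Split into d^3_{1,-1}(β=0.3649) × two z-phases.
Half-angle: c=0.983402, s=0.181439. N=√(24·2·2·24)=48.000000
k∈{0,1,2} keeps every argument non-negative
  k=0: (−1)^2·48.0000/(8)·0.9834^4·0.1814^2 = +0.184731
  k=1: (−1)^3·48.0000/(6)·0.9834^2·0.1814^4 = -0.008385
  k=2: (−1)^4·48.0000/(48)·0.9834^0·0.1814^6 = +0.000036
d^3_{1,-1}(0.3649) = +0.184731 -0.008385 +0.000036 = +0.176382
D = (-0.842059+0.539386i)·(+0.176382)·(-0.239163+0.970979i) = -0.056855-0.166967i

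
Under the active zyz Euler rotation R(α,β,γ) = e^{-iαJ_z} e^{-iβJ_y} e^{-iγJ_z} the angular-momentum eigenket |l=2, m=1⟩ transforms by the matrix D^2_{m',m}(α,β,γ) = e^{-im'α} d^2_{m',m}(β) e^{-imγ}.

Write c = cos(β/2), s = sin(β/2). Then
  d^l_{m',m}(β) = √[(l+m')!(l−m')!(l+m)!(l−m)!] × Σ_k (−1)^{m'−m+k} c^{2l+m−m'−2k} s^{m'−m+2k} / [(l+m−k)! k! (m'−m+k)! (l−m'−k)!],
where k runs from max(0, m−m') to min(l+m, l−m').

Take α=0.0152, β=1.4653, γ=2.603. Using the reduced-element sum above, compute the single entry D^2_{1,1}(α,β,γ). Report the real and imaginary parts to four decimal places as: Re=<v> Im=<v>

D^2_{1,1}(0.0152,1.4653,2.603) = e^{-i·1·0.0152}·d^2_{1,1}(1.4653)·e^{-i·1·2.603}. Compute d first:
With c≡cos(β/2)=0.743405 and s≡sin(β/2)=0.668842, N=[6·1·6·1]^{1/2}=6.000000
k: max(0,(1)−(1))=0 … min(2+(1),2−(1))=1
  k=0: (−1)^0·6.0000/(6)·0.7434^4·0.6688^0 = +0.305422
  k=1: (−1)^1·6.0000/(2)·0.7434^2·0.6688^2 = -0.741684
d^2_{1,1}(1.4653) = +0.305422 -0.741684 = -0.436261
Phases: e^{-i·(1)·0.0152}=+0.999884-0.015199i, e^{-i·(1)·2.603}=-0.858431-0.512928i ⇒ D=+0.377858+0.218053i

Re=0.3779 Im=0.2181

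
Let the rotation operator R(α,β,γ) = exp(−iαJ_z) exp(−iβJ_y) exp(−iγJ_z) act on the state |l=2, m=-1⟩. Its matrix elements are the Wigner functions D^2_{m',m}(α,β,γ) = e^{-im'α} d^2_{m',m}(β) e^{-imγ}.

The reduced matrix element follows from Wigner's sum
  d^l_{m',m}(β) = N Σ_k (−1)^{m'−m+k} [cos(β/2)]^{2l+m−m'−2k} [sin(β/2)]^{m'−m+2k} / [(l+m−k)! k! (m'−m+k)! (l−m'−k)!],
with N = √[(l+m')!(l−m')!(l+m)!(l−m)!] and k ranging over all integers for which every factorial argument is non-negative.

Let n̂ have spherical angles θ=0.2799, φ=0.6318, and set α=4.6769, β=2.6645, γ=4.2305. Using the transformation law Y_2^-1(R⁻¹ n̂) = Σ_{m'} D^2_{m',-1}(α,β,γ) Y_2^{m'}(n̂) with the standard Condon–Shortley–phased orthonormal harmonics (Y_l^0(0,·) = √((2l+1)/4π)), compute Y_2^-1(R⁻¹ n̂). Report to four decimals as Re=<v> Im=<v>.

Need the full column D^2_{m',-1} for m'=−2..2 at α=4.6769, β=2.6645, γ=4.2305.
cos(β/2)=0.236290, sin(β/2)=0.971682
d^2_{-2,-1}: single k=1 term ⇒ +0.025638;  D = +0.013464+0.021819i
d^2_{-1,-1}: k∈[0..1] ⇒ +0.003117 -0.158147 = -0.155030;  D = +0.134740-0.076678i
d^2_{0,-1}: k∈[0..1] ⇒ -0.031401 +0.531000 = +0.499600;  D = -0.231541-0.442706i
d^2_{1,-1}: k∈[0..1] ⇒ +0.158147 -0.891451 = -0.733304;  D = -0.661445+0.316583i
d^2_{2,-1}: single k=0 term ⇒ -0.433560;  D = -0.173183-0.397469i
Y_2^{m'}(θ=0.2799,φ=0.6318) and Σ D·Y over m':
  (+0.0135+0.0218i)·(+0.0089-0.0281i)  (+0.1347-0.0767i)·(+0.1655-0.1211i)  (-0.2315-0.4427i)·(+0.5586+0.0000i)  (-0.6614+0.3166i)·(-0.1655-0.1211i)  (-0.1732-0.3975i)·(+0.0089+0.0281i)
Y_2^-1(R⁻¹ n̂) = +0.041875-0.257164i

Re=0.0419 Im=-0.2572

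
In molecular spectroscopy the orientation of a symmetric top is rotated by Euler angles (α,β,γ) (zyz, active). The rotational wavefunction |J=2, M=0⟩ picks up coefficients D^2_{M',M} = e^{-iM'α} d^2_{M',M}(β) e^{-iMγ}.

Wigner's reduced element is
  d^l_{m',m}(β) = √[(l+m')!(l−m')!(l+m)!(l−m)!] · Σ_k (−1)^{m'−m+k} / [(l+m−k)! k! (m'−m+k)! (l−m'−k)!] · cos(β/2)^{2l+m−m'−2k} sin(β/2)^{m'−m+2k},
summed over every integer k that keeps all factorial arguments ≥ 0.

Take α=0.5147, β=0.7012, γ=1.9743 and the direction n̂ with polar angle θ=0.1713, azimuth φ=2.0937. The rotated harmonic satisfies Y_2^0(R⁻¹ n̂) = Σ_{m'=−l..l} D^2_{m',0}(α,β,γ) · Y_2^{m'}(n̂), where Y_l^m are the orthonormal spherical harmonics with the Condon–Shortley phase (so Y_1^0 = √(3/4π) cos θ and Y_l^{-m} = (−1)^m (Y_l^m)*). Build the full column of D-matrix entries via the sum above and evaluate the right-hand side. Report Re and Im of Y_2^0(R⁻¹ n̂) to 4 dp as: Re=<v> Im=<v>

Need the full column D^2_{m',0} for m'=−2..2 at α=0.5147, β=0.7012, γ=1.9743.
cos(β/2)=0.939167, sin(β/2)=0.343461
d^2_{-2,0}: single k=2 term ⇒ +0.254869;  D = +0.131342+0.218420i
d^2_{-1,0}: k∈[1..2] ⇒ +0.696918 -0.093208 = +0.603710;  D = +0.525494+0.297191i
d^2_{0,0}: k∈[0..2] ⇒ +0.777984 -0.416199 +0.013916 = +0.375701;  D = +0.375701+0.000000i
d^2_{1,0}: k∈[0..1] ⇒ -0.696918 +0.093208 = -0.603710;  D = -0.525494+0.297191i
d^2_{2,0}: single k=0 term ⇒ +0.254869;  D = +0.131342-0.218420i
Y_2^{m'}(θ=0.1713,φ=2.0937) and Σ D·Y over m':
  (+0.1313+0.2184i)·(-0.0056+0.0097i)  (+0.5255+0.2972i)·(-0.0648-0.1124i)  (+0.3757+0.0000i)·(+0.6033+0.0000i)  (-0.5255+0.2972i)·(+0.0648-0.1124i)  (+0.1313-0.2184i)·(-0.0056-0.0097i)
Y_2^0(R⁻¹ n̂) = +0.219651-0.000000i

Re=0.2197 Im=0.0000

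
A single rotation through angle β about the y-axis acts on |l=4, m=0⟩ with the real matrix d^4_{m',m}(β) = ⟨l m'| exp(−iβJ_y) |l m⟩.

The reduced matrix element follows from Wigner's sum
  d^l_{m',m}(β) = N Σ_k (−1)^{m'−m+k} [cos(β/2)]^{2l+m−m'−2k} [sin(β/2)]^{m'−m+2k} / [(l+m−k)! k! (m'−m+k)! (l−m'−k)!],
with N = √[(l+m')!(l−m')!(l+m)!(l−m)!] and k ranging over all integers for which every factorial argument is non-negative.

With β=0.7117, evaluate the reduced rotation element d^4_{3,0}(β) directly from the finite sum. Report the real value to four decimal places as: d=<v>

d^4_{3,0}(β=0.7117) via Wigner's sum:
With c≡cos(β/2)=0.937351 and s≡sin(β/2)=0.348387, N=[5040·1·24·24]^{1/2}=1703.830978
k∈{0,1} keeps every argument non-negative
  k=0: (−1)^3·1703.8310/(144)·0.9374^5·0.3484^3 = -0.362044
  k=1: (−1)^4·1703.8310/(144)·0.9374^3·0.3484^5 = +0.050013
d^4_{3,0}(0.7117) = -0.362044 +0.050013 = -0.312031

d=-0.3120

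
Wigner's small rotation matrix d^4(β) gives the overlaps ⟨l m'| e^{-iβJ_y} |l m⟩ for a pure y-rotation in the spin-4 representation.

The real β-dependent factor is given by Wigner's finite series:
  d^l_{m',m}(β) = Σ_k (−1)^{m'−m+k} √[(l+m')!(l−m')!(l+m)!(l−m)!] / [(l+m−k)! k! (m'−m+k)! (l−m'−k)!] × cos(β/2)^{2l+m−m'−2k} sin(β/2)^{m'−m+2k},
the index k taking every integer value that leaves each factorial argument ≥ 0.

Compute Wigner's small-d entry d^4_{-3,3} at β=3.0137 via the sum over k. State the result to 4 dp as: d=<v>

d^4_{-3,3}(β=3.0137) via Wigner's sum:
Half-angle: c=0.063903, s=0.997956. N=√(1·5040·5040·1)=5040.000000
Admissible k: 6..7 (factorial args all ≥0)
  k=6: (−1)^0·5040.0000/(720)·0.0639^2·0.9980^6 = +0.028236
  k=7: (−1)^1·5040.0000/(5040)·0.0639^0·0.9980^8 = -0.983766
d^4_{-3,3}(3.0137) = +0.028236 -0.983766 = -0.955529

d=-0.9555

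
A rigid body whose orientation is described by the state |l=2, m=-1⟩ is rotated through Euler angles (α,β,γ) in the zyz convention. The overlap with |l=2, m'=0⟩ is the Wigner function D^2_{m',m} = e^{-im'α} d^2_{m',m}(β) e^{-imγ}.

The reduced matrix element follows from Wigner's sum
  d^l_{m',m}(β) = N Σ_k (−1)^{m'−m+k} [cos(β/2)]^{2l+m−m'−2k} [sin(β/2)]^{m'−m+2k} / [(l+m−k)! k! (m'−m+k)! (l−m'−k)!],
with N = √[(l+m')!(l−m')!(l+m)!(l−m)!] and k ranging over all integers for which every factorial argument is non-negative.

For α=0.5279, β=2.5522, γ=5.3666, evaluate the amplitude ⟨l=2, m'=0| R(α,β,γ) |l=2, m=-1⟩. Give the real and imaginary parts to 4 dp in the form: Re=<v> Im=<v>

Split into d^2_{0,-1}(β=2.5522) × two z-phases.
c=cos(2.5522/2)=0.290449, s=sin(2.5522/2)=0.956890; N=√[2·2·1·6]=4.898979
k∈{0,1} keeps every argument non-negative
  k=0: (−1)^1·4.8990/(2)·0.2904^3·0.9569^1 = -0.057431
  k=1: (−1)^2·4.8990/(2)·0.2904^1·0.9569^3 = +0.623351
d^2_{0,-1}(2.5522) = -0.057431 +0.623351 = +0.565919
Phases: e^{-i·(0)·0.5279}=+1.000000+0.000000i, e^{-i·(-1)·5.3666}=+0.608533-0.793528i ⇒ D=+0.344381-0.449073i

Re=0.3444 Im=-0.4491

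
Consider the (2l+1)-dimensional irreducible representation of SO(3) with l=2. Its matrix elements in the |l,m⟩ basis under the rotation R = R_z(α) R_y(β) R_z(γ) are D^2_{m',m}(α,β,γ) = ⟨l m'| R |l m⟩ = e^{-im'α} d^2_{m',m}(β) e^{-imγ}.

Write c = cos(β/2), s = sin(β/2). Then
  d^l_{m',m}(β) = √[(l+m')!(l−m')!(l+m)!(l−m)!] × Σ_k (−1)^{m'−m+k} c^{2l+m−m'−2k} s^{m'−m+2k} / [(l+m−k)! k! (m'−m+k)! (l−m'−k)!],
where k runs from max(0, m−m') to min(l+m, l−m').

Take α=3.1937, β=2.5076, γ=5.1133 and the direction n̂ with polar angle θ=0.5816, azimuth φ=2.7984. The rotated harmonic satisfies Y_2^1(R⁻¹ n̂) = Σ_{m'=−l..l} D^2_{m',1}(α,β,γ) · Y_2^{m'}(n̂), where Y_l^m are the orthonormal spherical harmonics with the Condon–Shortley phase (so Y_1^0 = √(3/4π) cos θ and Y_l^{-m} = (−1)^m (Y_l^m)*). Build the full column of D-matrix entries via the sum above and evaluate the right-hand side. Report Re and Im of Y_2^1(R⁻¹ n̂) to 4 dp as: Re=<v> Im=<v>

Need the full column D^2_{m',1} for m'=−2..2 at α=3.1937, β=2.5076, γ=5.1133.
cos(β/2)=0.311714, sin(β/2)=0.950176
d^2_{-2,1}: single k=3 term ⇒ +0.534809;  D = +0.156358+0.511442i
d^2_{-1,1}: k∈[2..3] ⇒ +0.263173 -0.815110 = -0.551937;  D = +0.188637+0.518700i
d^2_{0,1}: k∈[1..2] ⇒ +0.070493 -0.655004 = -0.584511;  D = -0.228110-0.538162i
d^2_{1,1}: k∈[0..1] ⇒ +0.009441 -0.263173 = -0.253732;  D = +0.111054+0.228138i
d^2_{2,1}: single k=0 term ⇒ -0.057558;  D = -0.027853-0.050369i
Y_2^{m'}(θ=0.5816,φ=2.7984) and Σ D·Y over m':
  (+0.1564+0.5114i)·(+0.0902+0.0739i)  (+0.1886+0.5187i)·(-0.3339-0.1193i)  (-0.2281-0.5382i)·(+0.3452+0.0000i)  (+0.1111+0.2281i)·(+0.3339-0.1193i)  (-0.0279-0.0504i)·(+0.0902-0.0739i)
Y_2^1(R⁻¹ n̂) = -0.045456-0.263397i

Re=-0.0455 Im=-0.2634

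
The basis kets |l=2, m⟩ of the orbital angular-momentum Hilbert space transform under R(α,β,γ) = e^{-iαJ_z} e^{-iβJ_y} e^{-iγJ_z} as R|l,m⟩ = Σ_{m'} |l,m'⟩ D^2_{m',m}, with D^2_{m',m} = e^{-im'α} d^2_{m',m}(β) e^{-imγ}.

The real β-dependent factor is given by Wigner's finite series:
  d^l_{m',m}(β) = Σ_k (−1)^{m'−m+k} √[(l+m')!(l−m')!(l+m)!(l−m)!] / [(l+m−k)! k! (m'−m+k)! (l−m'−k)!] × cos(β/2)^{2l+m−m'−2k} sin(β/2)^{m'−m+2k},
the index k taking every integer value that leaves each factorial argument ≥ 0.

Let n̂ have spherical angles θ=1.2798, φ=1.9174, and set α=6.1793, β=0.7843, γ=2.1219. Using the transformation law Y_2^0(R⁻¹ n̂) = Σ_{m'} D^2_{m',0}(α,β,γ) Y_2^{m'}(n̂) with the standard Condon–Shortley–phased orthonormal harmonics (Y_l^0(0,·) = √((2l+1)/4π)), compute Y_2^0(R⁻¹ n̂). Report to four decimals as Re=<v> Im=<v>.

Re=-0.3075 Im=0.0000

Need the full column D^2_{m',0} for m'=−2..2 at α=6.1793, β=0.7843, γ=2.1219.
cos(β/2)=0.924090, sin(β/2)=0.382176
d^2_{-2,0}: single k=2 term ⇒ +0.305514;  D = +0.298943-0.063021i
d^2_{-1,0}: k∈[1..2] ⇒ +0.738722 -0.126351 = +0.612371;  D = +0.609070-0.063502i
d^2_{0,0}: k∈[0..2] ⇒ +0.729216 -0.498902 +0.021333 = +0.251647;  D = +0.251647+0.000000i
d^2_{1,0}: k∈[0..1] ⇒ -0.738722 +0.126351 = -0.612371;  D = -0.609070-0.063502i
d^2_{2,0}: single k=0 term ⇒ +0.305514;  D = +0.298943+0.063021i
Y_2^{m'}(θ=1.2798,φ=1.9174) and Σ D·Y over m':
  (+0.2989-0.0630i)·(-0.2727+0.2265i)  (+0.6091-0.0635i)·(-0.0721-0.1997i)  (+0.2516+0.0000i)·(-0.2375+0.0000i)  (-0.6091-0.0635i)·(+0.0721-0.1997i)  (+0.2989+0.0630i)·(-0.2727-0.2265i)
Y_2^0(R⁻¹ n̂) = -0.307467+0.000000i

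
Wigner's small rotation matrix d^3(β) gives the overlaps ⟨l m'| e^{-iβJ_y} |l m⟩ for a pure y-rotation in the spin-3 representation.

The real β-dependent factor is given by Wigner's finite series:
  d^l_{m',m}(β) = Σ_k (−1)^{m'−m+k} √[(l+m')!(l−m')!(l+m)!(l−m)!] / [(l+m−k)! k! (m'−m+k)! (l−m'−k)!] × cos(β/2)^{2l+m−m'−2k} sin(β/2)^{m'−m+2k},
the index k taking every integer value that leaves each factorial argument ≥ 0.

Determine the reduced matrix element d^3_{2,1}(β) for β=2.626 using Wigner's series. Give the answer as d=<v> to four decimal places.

d^3_{2,1}(β=2.626) via Wigner's sum:
c=cos(2.626/2)=0.254950, s=sin(2.626/2)=0.966954; N=√[120·1·24·2]=75.894664
The bounds max(0,m−m')=0 and min(l+m,l−m')=1 give 2 terms
  k=0: (−1)^1·75.8947/(24)·0.2550^5·0.9670^1 = -0.003294
  k=1: (−1)^2·75.8947/(12)·0.2550^3·0.9670^3 = +0.094758
d^3_{2,1}(2.626) = -0.003294 +0.094758 = +0.091464

d=0.0915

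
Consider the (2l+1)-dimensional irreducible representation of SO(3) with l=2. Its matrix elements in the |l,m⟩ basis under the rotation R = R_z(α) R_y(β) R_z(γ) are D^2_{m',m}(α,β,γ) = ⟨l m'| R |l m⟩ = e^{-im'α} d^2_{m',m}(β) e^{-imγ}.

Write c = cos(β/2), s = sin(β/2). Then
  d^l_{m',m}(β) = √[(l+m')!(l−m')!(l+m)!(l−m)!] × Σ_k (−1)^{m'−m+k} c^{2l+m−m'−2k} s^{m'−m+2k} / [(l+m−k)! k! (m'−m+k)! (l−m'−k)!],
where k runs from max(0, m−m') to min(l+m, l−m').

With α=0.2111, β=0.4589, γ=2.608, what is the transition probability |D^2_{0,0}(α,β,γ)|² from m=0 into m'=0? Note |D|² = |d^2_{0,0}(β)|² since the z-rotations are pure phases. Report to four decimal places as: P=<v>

D^2_{0,0}(0.2111,0.4589,2.608) = e^{-i·0·0.2111}·d^2_{0,0}(0.4589)·e^{-i·0·2.608}. Compute d first:
Half-angle: c=0.973792, s=0.227442. N=√(2·2·2·2)=4.000000
k: max(0,(0)−(0))=0 … min(2+(0),2−(0))=2
  k=0: (−1)^0·4.0000/(4)·0.9738^4·0.2274^0 = +0.899216
  k=1: (−1)^1·4.0000/(1)·0.9738^2·0.2274^2 = -0.196215
  k=2: (−1)^2·4.0000/(4)·0.9738^0·0.2274^4 = +0.002676
d^2_{0,0}(0.4589) = +0.899216 -0.196215 +0.002676 = +0.705677
|D^2_{0,0}|² = |d^2_{0,0}(β)|² = (+0.705677)² = 0.497980 (the z-rotation phases have unit modulus)

P=0.4980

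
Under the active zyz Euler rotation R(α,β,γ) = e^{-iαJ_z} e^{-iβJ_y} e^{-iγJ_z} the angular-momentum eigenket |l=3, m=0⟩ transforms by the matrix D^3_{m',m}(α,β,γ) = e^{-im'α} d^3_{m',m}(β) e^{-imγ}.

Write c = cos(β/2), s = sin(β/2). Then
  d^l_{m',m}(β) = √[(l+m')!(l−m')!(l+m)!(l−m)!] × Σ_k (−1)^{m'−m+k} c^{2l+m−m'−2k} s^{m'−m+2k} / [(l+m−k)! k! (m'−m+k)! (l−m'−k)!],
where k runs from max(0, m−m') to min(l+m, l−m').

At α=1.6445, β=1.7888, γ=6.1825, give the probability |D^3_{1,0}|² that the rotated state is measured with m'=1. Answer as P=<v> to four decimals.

Split into d^3_{1,0}(β=1.7888) × two z-phases.
With c≡cos(β/2)=0.625987 and s≡sin(β/2)=0.779834, N=[24·2·6·6]^{1/2}=41.569219
k: max(0,(0)−(1))=0 … min(3+(0),3−(1))=2
  k=0: (−1)^1·41.5692/(12)·0.6260^5·0.7798^1 = -0.259668
  k=1: (−1)^2·41.5692/(4)·0.6260^3·0.7798^3 = +1.208964
  k=2: (−1)^3·41.5692/(12)·0.6260^1·0.7798^5 = -0.625411
d^3_{1,0}(1.7888) = -0.259668 +1.208964 -0.625411 = +0.323885
|D^3_{1,0}|² = |d^3_{1,0}(β)|² = (+0.323885)² = 0.104901 (the z-rotation phases have unit modulus)

P=0.1049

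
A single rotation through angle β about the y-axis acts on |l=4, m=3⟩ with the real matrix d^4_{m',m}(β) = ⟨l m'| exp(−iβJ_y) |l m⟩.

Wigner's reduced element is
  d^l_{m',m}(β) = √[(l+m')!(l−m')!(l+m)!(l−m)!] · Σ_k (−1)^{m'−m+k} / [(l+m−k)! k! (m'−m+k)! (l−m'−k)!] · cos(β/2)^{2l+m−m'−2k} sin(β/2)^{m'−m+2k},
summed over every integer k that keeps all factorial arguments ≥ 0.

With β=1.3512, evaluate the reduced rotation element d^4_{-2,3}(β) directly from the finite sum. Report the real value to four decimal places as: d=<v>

d^4_{-2,3}(β=1.3512) via Wigner's sum:
c=cos(1.3512/2)=0.780332, s=sin(1.3512/2)=0.625366; N=√[2·720·5040·1]=2693.993318
k∈{5,6} keeps every argument non-negative
  k=5: (−1)^0·2693.9933/(240)·0.7803^3·0.6254^5 = +0.510145
  k=6: (−1)^1·2693.9933/(720)·0.7803^1·0.6254^7 = -0.109215
d^4_{-2,3}(1.3512) = +0.510145 -0.109215 = +0.400930

d=0.4009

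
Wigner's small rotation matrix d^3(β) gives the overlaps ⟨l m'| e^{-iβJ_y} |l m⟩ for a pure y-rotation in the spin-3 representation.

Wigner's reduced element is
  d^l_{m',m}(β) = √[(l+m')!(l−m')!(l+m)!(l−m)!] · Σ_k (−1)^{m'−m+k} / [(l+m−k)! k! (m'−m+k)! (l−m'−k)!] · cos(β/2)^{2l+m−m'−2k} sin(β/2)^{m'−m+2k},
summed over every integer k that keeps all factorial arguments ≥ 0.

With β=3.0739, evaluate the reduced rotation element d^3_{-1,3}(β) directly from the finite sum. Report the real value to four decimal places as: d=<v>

d^3_{-1,3}(β=3.0739) via Wigner's sum:
c=cos(3.0739/2)=0.033840, s=sin(3.0739/2)=0.999427; N=√[2·24·720·1]=185.903201
The bounds max(0,m−m')=4 and min(l+m,l−m')=4 give 1 term
  k=4: (−1)^0·185.9032/(48)·0.0338^2·0.9994^4 = +0.004425
d^3_{-1,3}(3.0739) = +0.004425

d=0.0044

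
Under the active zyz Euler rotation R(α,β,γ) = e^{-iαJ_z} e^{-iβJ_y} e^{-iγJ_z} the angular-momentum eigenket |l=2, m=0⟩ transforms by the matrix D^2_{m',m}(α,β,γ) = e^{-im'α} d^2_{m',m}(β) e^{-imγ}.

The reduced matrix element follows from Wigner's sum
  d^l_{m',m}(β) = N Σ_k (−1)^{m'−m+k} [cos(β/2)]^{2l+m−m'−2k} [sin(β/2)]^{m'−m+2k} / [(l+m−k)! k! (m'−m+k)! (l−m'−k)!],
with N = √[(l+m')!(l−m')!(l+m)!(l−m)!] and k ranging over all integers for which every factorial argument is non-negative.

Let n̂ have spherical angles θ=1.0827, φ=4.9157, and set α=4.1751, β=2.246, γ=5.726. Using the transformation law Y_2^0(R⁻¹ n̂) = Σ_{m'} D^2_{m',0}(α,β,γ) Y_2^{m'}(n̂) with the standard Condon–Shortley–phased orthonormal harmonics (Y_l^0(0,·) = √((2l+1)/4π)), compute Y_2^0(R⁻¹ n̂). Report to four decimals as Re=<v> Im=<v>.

Re=-0.2714 Im=0.0000

Need the full column D^2_{m',0} for m'=−2..2 at α=4.1751, β=2.246, γ=5.726.
cos(β/2)=0.432980, sin(β/2)=0.901403
d^2_{-2,0}: single k=2 term ⇒ +0.373121;  D = -0.177644+0.328119i
d^2_{-1,0}: k∈[1..2] ⇒ +0.179225 -0.776786 = -0.597561;  D = +0.305837+0.513364i
d^2_{0,0}: k∈[0..2] ⇒ +0.035146 -0.609305 +0.660202 = +0.086043;  D = +0.086043+0.000000i
d^2_{1,0}: k∈[0..1] ⇒ -0.179225 +0.776786 = +0.597561;  D = -0.305837+0.513364i
d^2_{2,0}: single k=0 term ⇒ +0.373121;  D = -0.177644-0.328119i
Y_2^{m'}(θ=1.0827,φ=4.9157) and Σ D·Y over m':
  (-0.1776+0.3281i)·(-0.2768+0.1192i)  (+0.3058+0.5134i)·(+0.0646+0.3134i)  (+0.0860+0.0000i)·(-0.1073+0.0000i)  (-0.3058+0.5134i)·(-0.0646+0.3134i)  (-0.1776-0.3281i)·(-0.2768-0.1192i)
Y_2^0(R⁻¹ n̂) = -0.271359+0.000000i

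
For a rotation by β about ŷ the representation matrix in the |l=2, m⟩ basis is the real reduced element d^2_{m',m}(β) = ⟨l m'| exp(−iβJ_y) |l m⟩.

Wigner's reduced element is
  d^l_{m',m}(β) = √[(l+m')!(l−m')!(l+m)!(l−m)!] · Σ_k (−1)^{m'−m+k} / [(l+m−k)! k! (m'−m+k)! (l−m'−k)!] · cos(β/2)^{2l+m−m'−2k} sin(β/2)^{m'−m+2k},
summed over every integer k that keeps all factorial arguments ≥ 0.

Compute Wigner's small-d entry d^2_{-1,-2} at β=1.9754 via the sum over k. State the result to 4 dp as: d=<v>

d^2_{-1,-2}(β=1.9754) via Wigner's sum:
Half-angle: c=0.550611, s=0.834762. N=√(1·6·1·24)=12.000000
Admissible k: 0..0 (factorial args all ≥0)
  k=0: (−1)^1·12.0000/(6)·0.5506^3·0.8348^1 = -0.278694
d^2_{-1,-2}(1.9754) = -0.278694

d=-0.2787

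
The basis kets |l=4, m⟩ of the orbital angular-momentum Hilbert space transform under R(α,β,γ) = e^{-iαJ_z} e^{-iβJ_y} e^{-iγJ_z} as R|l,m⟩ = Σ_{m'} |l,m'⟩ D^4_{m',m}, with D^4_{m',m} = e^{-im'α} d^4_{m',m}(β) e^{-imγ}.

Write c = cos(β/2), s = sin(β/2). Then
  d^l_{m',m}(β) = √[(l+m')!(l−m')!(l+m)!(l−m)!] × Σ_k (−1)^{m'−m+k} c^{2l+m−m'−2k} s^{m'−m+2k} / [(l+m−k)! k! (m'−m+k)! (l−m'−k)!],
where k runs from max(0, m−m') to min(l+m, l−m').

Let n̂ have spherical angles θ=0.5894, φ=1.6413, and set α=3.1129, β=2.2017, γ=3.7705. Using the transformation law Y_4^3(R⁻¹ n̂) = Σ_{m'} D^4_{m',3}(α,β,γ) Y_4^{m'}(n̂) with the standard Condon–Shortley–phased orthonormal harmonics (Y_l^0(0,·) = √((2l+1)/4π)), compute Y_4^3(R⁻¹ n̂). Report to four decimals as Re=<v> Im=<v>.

Re=0.3977 Im=0.0446

Need the full column D^4_{m',3} for m'=−4..4 at α=3.1129, β=2.2017, γ=3.7705.
cos(β/2)=0.452838, sin(β/2)=0.891593
d^4_{-4,3}: single k=7 term ⇒ +0.573659;  D = +0.239505+0.521269i
d^4_{-3,3}: k∈[6..7] ⇒ +0.721080 -0.399330 = +0.321750;  D = -0.125889-0.296100i
d^4_{-2,3}: k∈[5..6] ⇒ +0.587283 -0.758879 = -0.171596;  D = -0.062581-0.159777i
d^4_{-1,3}: k∈[4..5] ⇒ +0.351526 -0.817628 = -0.466101;  D = +0.157466+0.438697i
d^4_{0,3}: k∈[3..4] ⇒ +0.159691 -0.619051 = -0.459360;  D = -0.142721-0.436626i
d^4_{1,3}: k∈[2..3] ⇒ +0.054408 -0.351526 = -0.297118;  D = +0.084174+0.284946i
d^4_{2,3}: k∈[1..2] ⇒ +0.013027 -0.151496 = -0.138469;  D = -0.035402-0.133867i
d^4_{3,3}: k∈[0..1] ⇒ +0.001768 -0.047983 = -0.046215;  D = +0.010529+0.045000i
d^4_{4,3}: single k=0 term ⇒ -0.009847;  D = -0.001967-0.009649i
Y_4^{m'}(θ=0.5894,φ=1.6413) and Σ D·Y over m':
  (+0.2395+0.5213i)·(+0.0406-0.0118i)  (-0.1259-0.2961i)·(+0.0375+0.1747i)  (-0.0626-0.1598i)·(-0.3927+0.0557i)  (+0.1575+0.4387i)·(-0.0283-0.4006i)  (-0.1427-0.4366i)·(-0.1077+0.0000i)  (+0.0842+0.2849i)·(+0.0283-0.4006i)  (-0.0354-0.1339i)·(-0.3927-0.0557i)  (+0.0105+0.0450i)·(-0.0375+0.1747i)  (-0.0020-0.0096i)·(+0.0406+0.0118i)
Y_4^3(R⁻¹ n̂) = +0.397741+0.044624i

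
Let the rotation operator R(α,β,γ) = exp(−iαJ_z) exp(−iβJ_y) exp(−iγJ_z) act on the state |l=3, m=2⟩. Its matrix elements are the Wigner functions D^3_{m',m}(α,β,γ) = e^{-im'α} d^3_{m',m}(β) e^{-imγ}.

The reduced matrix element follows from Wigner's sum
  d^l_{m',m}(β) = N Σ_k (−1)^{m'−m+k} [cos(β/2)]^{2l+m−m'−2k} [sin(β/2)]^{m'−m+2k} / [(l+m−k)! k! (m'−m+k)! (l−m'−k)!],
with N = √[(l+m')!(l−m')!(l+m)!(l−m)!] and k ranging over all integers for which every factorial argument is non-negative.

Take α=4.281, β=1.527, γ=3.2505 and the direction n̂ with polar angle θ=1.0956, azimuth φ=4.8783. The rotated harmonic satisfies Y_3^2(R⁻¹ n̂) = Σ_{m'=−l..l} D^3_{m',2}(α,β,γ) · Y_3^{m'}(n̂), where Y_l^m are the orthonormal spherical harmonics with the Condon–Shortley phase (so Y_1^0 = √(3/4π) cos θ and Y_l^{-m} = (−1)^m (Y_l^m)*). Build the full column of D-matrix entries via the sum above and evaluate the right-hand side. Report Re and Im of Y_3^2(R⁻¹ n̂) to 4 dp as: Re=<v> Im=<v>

Re=-0.1232 Im=-0.3084

Need the full column D^3_{m',2} for m'=−3..3 at α=4.281, β=1.527, γ=3.2505.
cos(β/2)=0.722420, sin(β/2)=0.691454
d^3_{-3,2}: single k=5 term ⇒ +0.279694;  D = +0.279210+0.016441i
d^3_{-2,2}: k∈[4..5] ⇒ +0.596490 -0.109290 = +0.487200;  D = -0.229377+0.429826i
d^3_{-1,2}: k∈[3..4] ⇒ +0.788297 -0.361083 = +0.427214;  D = -0.258273-0.340304i
d^3_{0,2}: k∈[2..3] ⇒ +0.713259 -0.653423 = +0.059836;  D = +0.058423-0.012930i
d^3_{1,2}: k∈[1..2] ⇒ +0.430242 -0.788297 = -0.358055;  D = +0.075891-0.349920i
d^3_{2,2}: k∈[0..1] ⇒ +0.142148 -0.651113 = -0.508966;  D = +0.406726+0.305974i
d^3_{3,2}: single k=0 term ⇒ -0.333264;  D = -0.293350+0.158148i
Y_3^{m'}(θ=1.0956,φ=4.8783) and Σ D·Y over m':
  (+0.2792+0.0164i)·(-0.1401-0.2577i)  (-0.2294+0.4298i)·(-0.3495+0.1204i)  (-0.2583-0.3403i)·(+0.0022+0.0132i)  (+0.0584-0.0129i)·(-0.3335+0.0000i)  (+0.0759-0.3499i)·(-0.0022+0.0132i)  (+0.4067+0.3060i)·(-0.3495-0.1204i)  (-0.2934+0.1581i)·(+0.1401-0.2577i)
Y_3^2(R⁻¹ n̂) = -0.123202-0.308380i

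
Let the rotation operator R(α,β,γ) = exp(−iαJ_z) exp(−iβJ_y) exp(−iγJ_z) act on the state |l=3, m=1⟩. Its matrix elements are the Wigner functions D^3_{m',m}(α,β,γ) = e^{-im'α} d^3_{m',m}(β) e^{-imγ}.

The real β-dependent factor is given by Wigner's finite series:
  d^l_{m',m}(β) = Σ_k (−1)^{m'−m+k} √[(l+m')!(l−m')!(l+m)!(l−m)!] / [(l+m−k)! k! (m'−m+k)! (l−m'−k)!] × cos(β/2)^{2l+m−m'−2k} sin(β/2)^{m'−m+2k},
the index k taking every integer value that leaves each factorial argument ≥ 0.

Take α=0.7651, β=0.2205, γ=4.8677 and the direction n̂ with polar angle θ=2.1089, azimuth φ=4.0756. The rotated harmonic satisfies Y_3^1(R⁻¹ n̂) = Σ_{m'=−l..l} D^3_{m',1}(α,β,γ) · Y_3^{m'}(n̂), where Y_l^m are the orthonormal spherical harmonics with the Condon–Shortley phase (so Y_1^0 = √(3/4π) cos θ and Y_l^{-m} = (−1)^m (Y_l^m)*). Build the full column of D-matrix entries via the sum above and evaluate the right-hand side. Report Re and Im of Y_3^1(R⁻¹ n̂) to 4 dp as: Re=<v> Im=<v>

Need the full column D^3_{m',1} for m'=−3..3 at α=0.7651, β=0.2205, γ=4.8677.
cos(β/2)=0.993929, sin(β/2)=0.110027
d^3_{-3,1}: single k=4 term ⇒ +0.000561;  D = -0.000472-0.000302i
d^3_{-2,1}: k∈[3..4] ⇒ +0.008272 -0.000051 = +0.008221;  D = -0.008064+0.001600i
d^3_{-1,1}: k∈[2..4] ⇒ +0.070887 -0.001158 +0.000002 = +0.069731;  D = -0.039935+0.057163i
d^3_{0,1}: k∈[1..3] ⇒ +0.369713 -0.013592 +0.000056 = +0.356177;  D = +0.055096+0.351890i
d^3_{1,1}: k∈[0..2] ⇒ +0.964120 -0.094517 +0.000869 = +0.870472;  D = +0.692766+0.527065i
d^3_{2,1}: k∈[0..1] ⇒ -0.337500 +0.008272 = -0.329229;  D = -0.327065+0.037685i
d^3_{3,1}: single k=0 term ⇒ +0.045758;  D = +0.029161-0.035262i
Y_3^{m'}(θ=2.1089,φ=4.0756) and Σ D·Y over m':
  (-0.0005-0.0003i)·(+0.2491+0.0880i)  (-0.0081+0.0016i)·(+0.1131+0.3693i)  (-0.0399+0.0572i)·(-0.0517+0.0699i)  (+0.0551+0.3519i)·(+0.3226+0.0000i)  (+0.6928+0.5271i)·(+0.0517+0.0699i)  (-0.3271+0.0377i)·(+0.1131-0.3693i)  (+0.0292-0.0353i)·(-0.2491+0.0880i)
Y_3^1(R⁻¹ n̂) = -0.014018+0.316920i

Re=-0.0140 Im=0.3169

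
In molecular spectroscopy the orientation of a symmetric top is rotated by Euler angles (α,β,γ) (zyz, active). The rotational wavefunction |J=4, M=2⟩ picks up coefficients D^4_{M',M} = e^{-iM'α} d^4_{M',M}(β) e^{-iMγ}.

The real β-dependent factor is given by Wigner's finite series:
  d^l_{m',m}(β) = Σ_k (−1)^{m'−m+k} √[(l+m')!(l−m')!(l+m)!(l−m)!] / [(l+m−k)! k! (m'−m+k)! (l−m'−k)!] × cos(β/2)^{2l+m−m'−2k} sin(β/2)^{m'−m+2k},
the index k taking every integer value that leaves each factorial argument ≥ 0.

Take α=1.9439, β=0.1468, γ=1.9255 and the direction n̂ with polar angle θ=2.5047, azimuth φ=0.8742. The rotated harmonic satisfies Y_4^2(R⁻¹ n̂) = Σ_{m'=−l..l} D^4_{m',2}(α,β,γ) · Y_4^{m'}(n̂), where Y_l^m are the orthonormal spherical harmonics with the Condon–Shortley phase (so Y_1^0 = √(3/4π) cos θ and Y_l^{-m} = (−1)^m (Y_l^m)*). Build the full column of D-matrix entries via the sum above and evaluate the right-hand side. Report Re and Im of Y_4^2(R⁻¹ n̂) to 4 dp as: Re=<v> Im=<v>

Need the full column D^4_{m',2} for m'=−4..4 at α=1.9439, β=0.1468, γ=1.9255.
cos(β/2)=0.997307, sin(β/2)=0.073334
d^4_{-4,2}: single k=6 term ⇒ +0.000001;  D = -0.000001-0.000001i
d^4_{-3,2}: k∈[5..6] ⇒ +0.000024 -0.000000 = +0.000024;  D = -0.000009+0.000022i
d^4_{-2,2}: k∈[4..6] ⇒ +0.000429 -0.000002 +0.000000 = +0.000427;  D = +0.000427+0.000016i
d^4_{-1,2}: k∈[3..5] ⇒ +0.005503 -0.000045 +0.000000 = +0.005458;  D = -0.001801-0.005152i
d^4_{0,2}: k∈[2..4] ⇒ +0.050200 -0.000724 +0.000001 = +0.049478;  D = -0.037541+0.032229i
d^4_{1,2}: k∈[1..3] ⇒ +0.305313 -0.008254 +0.000030 = +0.297089;  D = +0.262371+0.139368i
d^4_{2,2}: k∈[0..2] ⇒ +0.978661 -0.063499 +0.000429 = +0.915591;  D = +0.105226-0.909525i
d^4_{3,2}: k∈[0..1] ⇒ -0.269261 +0.004368 = -0.264893;  D = +0.256131-0.067567i
d^4_{4,2}: single k=0 term ⇒ +0.028000;  D = +0.016520+0.022608i
Y_4^{m'}(θ=2.5047,φ=0.8742) and Σ D·Y over m':
  (-0.0000-0.0000i)·(-0.0519+0.0193i)  (-0.0000+0.0000i)·(+0.1838+0.1050i)  (+0.0004+0.0000i)·(-0.0737-0.4104i)  (-0.0018-0.0052i)·(-0.2212+0.2645i)  (-0.0375+0.0322i)·(-0.1871+0.0000i)  (+0.2624+0.1394i)·(+0.2212+0.2645i)  (+0.1052-0.9095i)·(-0.0737+0.4104i)  (+0.2561-0.0676i)·(-0.1838+0.1050i)  (+0.0165+0.0226i)·(-0.0519-0.0193i)
Y_4^2(R⁻¹ n̂) = +0.355062+0.242676i

Re=0.3551 Im=0.2427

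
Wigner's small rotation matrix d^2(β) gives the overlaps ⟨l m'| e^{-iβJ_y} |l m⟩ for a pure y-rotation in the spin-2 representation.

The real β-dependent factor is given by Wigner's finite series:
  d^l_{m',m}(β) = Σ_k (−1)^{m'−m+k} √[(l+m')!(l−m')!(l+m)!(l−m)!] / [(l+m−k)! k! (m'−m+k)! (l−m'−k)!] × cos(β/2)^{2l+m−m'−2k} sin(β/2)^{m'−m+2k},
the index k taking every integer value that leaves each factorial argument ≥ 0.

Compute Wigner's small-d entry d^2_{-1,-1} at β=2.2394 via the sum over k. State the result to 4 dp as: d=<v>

d^2_{-1,-1}(β=2.2394) via Wigner's sum:
Half-angle: c=0.435952, s=0.899970. N=√(1·6·1·6)=6.000000
Admissible k: 0..1 (factorial args all ≥0)
  k=0: (−1)^0·6.0000/(6)·0.4360^4·0.9000^0 = +0.036121
  k=1: (−1)^1·6.0000/(2)·0.4360^2·0.9000^2 = -0.461801
d^2_{-1,-1}(2.2394) = +0.036121 -0.461801 = -0.425681

d=-0.4257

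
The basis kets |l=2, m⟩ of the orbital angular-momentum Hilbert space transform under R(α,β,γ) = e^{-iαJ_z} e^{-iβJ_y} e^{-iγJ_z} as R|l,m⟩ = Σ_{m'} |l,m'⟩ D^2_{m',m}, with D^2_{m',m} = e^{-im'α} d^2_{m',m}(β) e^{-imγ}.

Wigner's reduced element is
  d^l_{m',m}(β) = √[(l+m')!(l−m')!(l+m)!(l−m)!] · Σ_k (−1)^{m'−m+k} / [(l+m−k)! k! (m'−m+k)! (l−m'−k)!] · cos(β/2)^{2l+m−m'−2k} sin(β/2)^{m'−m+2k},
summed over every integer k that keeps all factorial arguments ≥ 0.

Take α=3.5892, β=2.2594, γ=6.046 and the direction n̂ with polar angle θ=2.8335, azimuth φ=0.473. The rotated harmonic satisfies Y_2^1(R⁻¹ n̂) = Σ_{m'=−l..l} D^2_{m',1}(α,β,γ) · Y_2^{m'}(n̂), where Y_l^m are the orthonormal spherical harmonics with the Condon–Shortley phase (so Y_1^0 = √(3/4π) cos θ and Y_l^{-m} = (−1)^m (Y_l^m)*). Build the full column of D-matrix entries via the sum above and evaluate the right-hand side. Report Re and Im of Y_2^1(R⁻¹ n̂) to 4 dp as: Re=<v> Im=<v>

Need the full column D^2_{m',1} for m'=−2..2 at α=3.5892, β=2.2594, γ=6.046.
cos(β/2)=0.426931, sin(β/2)=0.904284
d^2_{-2,1}: single k=3 term ⇒ +0.631397;  D = +0.268020+0.571688i
d^2_{-1,1}: k∈[2..3] ⇒ +0.447143 -0.668682 = -0.221539;  D = +0.171593+0.140126i
d^2_{0,1}: k∈[1..2] ⇒ +0.172367 -0.773300 = -0.600933;  D = -0.584109-0.141200i
d^2_{1,1}: k∈[0..1] ⇒ +0.033222 -0.447143 = -0.413921;  D = +0.404791-0.086457i
d^2_{2,1}: single k=0 term ⇒ -0.140737;  D = -0.111351+0.086069i
Y_2^{m'}(θ=2.8335,φ=0.473) and Σ D·Y over m':
  (+0.2680+0.5717i)·(+0.0208-0.0288i)  (+0.1716+0.1401i)·(-0.1987+0.1017i)  (-0.5841-0.1412i)·(+0.5438+0.0000i)  (+0.4048-0.0865i)·(+0.1987+0.1017i)  (-0.1114+0.0861i)·(+0.0208+0.0288i)
Y_2^1(R⁻¹ n̂) = -0.259495-0.060456i

Re=-0.2595 Im=-0.0605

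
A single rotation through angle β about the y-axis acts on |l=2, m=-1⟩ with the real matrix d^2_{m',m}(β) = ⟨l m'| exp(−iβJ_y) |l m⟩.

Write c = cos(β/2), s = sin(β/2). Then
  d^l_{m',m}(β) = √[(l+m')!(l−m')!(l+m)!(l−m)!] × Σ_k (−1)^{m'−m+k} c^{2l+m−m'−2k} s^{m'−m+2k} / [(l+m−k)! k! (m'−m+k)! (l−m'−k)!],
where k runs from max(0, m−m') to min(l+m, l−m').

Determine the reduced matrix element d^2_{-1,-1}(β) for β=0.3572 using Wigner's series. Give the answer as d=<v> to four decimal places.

d^2_{-1,-1}(β=0.3572) via Wigner's sum:
c=cos(0.3572/2)=0.984093, s=sin(0.3572/2)=0.177652; N=√[1·6·1·6]=6.000000
The bounds max(0,m−m')=0 and min(l+m,l−m')=1 give 2 terms
  k=0: (−1)^0·6.0000/(6)·0.9841^4·0.1777^0 = +0.937876
  k=1: (−1)^1·6.0000/(2)·0.9841^2·0.1777^2 = -0.091693
d^2_{-1,-1}(0.3572) = +0.937876 -0.091693 = +0.846183

d=0.8462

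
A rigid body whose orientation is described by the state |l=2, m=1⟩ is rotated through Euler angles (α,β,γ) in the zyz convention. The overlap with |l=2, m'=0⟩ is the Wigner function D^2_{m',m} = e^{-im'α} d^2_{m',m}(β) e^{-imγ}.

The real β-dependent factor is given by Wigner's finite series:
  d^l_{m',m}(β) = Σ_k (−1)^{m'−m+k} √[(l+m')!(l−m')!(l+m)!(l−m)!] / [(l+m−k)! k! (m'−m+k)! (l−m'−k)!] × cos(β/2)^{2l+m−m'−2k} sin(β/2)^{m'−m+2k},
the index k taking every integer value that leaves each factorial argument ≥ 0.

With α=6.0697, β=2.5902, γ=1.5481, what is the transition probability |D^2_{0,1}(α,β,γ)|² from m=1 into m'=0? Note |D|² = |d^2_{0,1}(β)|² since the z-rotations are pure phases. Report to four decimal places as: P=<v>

P=0.2987

D^2_{0,1}(6.0697,2.5902,1.5481) = e^{-i·0·6.0697}·d^2_{0,1}(2.5902)·e^{-i·1·1.5481}. Compute d first:
Half-angle: c=0.272217, s=0.962236. N=√(2·2·6·1)=4.898979
The bounds max(0,m−m')=1 and min(l+m,l−m')=2 give 2 terms
  k=1: (−1)^0·4.8990/(2)·0.2722^3·0.9622^1 = +0.047545
  k=2: (−1)^1·4.8990/(2)·0.2722^1·0.9622^3 = -0.594067
d^2_{0,1}(2.5902) = +0.047545 -0.594067 = -0.546522
|D^2_{0,1}|² = |d^2_{0,1}(β)|² = (-0.546522)² = 0.298687 (the z-rotation phases have unit modulus)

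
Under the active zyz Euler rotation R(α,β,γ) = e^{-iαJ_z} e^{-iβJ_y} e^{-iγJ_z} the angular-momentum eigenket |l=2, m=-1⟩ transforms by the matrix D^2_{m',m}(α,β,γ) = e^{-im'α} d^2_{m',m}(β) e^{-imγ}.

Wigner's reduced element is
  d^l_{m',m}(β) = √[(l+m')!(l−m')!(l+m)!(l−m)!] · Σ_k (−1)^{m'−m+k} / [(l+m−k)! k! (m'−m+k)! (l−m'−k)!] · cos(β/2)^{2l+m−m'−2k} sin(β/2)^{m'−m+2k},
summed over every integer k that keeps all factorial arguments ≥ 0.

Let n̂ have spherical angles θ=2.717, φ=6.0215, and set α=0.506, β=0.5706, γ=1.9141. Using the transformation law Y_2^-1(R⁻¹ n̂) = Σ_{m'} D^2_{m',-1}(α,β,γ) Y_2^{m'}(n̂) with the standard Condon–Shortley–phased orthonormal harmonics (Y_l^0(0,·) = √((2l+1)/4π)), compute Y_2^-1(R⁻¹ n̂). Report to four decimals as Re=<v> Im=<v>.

Need the full column D^2_{m',-1} for m'=−2..2 at α=0.506, β=0.5706, γ=1.9141.
cos(β/2)=0.959577, sin(β/2)=0.281445
d^2_{-2,-1}: single k=1 term ⇒ +0.497352;  D = -0.485849+0.106348i
d^2_{-1,-1}: k∈[0..1] ⇒ +0.847852 -0.218811 = +0.629040;  D = -0.472297+0.415485i
d^2_{0,-1}: k∈[0..1] ⇒ -0.609129 +0.052401 = -0.556729;  D = +0.187395-0.524242i
d^2_{1,-1}: k∈[0..1] ⇒ +0.218811 -0.006274 = +0.212537;  D = +0.034427+0.209730i
d^2_{2,-1}: single k=0 term ⇒ -0.042785;  D = -0.026525-0.033570i
Y_2^{m'}(θ=2.717,φ=6.0215) and Σ D·Y over m':
  (-0.4858+0.1063i)·(+0.0568+0.0328i)  (-0.4723+0.4155i)·(-0.2801-0.0750i)  (+0.1874-0.5242i)·(+0.4702+0.0000i)  (+0.0344+0.2097i)·(+0.2801-0.0750i)  (-0.0265-0.0336i)·(+0.0568-0.0328i)
Y_2^-1(R⁻¹ n̂) = +0.243290-0.282209i

Re=0.2433 Im=-0.2822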